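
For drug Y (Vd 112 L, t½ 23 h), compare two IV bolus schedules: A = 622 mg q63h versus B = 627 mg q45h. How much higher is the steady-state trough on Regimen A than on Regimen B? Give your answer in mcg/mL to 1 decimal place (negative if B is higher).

-1.0 mcg/mL

Regimen A: f = (1/2)^(63/23) ≈ 0.1498; Cmin,ss = (622/112)·f/(1−f) ≈ 0.979 mcg/mL.
Regimen B: f = (1/2)^(45/23) ≈ 0.2576; Cmin,ss = (627/112)·f/(1−f) ≈ 1.942 mcg/mL.
Difference ≈ 0.979 − 1.942 ≈ -0.963 mcg/mL.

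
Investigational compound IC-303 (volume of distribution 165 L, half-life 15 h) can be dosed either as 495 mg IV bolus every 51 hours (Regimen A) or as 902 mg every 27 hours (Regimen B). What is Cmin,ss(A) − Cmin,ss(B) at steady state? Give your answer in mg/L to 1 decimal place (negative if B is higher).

-1.9 mg/L

Regimen A: f = (1/2)^(51/15) ≈ 0.0947; Cmin,ss = (495/165)·f/(1−f) ≈ 0.314 mg/L.
Regimen B: f = (1/2)^(27/15) ≈ 0.2872; Cmin,ss = (902/165)·f/(1−f) ≈ 2.203 mg/L.
Difference ≈ 0.314 − 2.203 ≈ -1.889 mg/L.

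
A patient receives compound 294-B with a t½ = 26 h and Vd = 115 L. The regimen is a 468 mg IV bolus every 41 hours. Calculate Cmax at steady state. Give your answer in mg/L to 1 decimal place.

Over one 41-h interval, 41/26 ≈ 1.5769 half-lives elapse, leaving f ≈ 0.3352 of each dose.
At steady state, accumulation factor R = 1/(1 − e^(−kτ)) ≈ 1.5042.
Single-dose peak C₀ = D/Vd = 468/115 ≈ 4.070 mg/L.
Steady-state peak Cmax,ss = C₀·R ≈ 4.070 × 1.5042 ≈ 6.122 mg/L.

6.1 mg/L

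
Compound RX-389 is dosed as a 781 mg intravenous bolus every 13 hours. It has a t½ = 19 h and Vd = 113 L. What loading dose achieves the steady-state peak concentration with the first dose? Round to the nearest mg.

f = (1/2)^(13/19) ≈ 0.622346; accumulation ratio R = 1/(1−f) ≈ 2.64793.
Loading dose to hit Cmax,ss on first dose: D_load = D_maint·R ≈ 781 × 2.64793 ≈ 2068.03 mg.

2068 mg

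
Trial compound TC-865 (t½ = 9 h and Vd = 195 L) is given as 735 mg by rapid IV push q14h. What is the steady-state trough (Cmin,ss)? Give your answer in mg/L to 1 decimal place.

τ/t½ = 14/9 ≈ 1.5556, so fraction remaining f = (1/2)^(14/9) ≈ 0.3402.
Accumulation ratio R = 1/(1 − f) ≈ 1/0.6598 ≈ 1.5156.
Single-dose peak C₀ = D/Vd = 735/195 ≈ 3.769 mg/L.
Cmax,ss = C₀/(1 − f) ≈ 3.769/0.6598 ≈ 5.712 mg/L.
Steady-state trough Cmin,ss = Cmax,ss·f ≈ 5.712 × 0.3402 ≈ 1.943 mg/L.

1.9 mg/L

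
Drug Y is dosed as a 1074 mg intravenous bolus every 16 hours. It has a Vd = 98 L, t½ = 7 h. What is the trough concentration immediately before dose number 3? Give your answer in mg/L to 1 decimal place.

f = (1/2)^(τ/t½) = (1/2)^(16/7) ≈ 0.2051.
C₀ = D/Vd = 1074/98 ≈ 10.959 mg/L.
Before the 3rd dose, 2 doses have been given. Superposition: Cmin = C₀·(f + f²).
≈ 10.959 × (0.2051 + 0.0421) ≈ 10.959 × 0.2472 ≈ 2.709 mg/L.

2.7 mg/L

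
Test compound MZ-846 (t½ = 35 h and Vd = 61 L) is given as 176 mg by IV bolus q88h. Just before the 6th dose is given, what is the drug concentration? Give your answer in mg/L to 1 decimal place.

0.6 mg/L

f = (1/2)^(τ/t½) = (1/2)^(88/35) ≈ 0.1750.
C₀ = D/Vd = 176/61 ≈ 2.885 mg/L.
Before the 6th dose, 5 doses have been given. Superposition: Cmin = C₀·(f + f² + … + f^5).
≈ 2.885 × (0.1750 + 0.0306 + 0.0054 + 0.0009 + 0.0002) ≈ 2.885 × 0.2121 ≈ 0.612 mg/L.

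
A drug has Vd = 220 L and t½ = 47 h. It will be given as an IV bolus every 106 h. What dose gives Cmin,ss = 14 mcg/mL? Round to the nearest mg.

τ/t½ = 106/47 ≈ 2.2553, so f = (1/2)^(106/47) ≈ 0.209450.
Cmin,ss = (D/Vd)·f/(1−f), so D = Cmin,ss·Vd·(1−f)/f.
D = 14 × 220 × (1−f)/f ≈ 14 × 220 × 3.77441 ≈ 11625.18 mg.

11625 mg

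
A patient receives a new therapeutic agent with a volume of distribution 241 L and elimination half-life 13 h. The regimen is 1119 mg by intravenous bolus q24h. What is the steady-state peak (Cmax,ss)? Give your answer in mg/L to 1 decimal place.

6.4 mg/L

Over one 24-h interval, 24/13 ≈ 1.8462 half-lives elapse, leaving f ≈ 0.2781 of each dose.
Accumulation ratio R = 1/(1 − f) ≈ 1/0.7219 ≈ 1.3852.
Each bolus raises the concentration by D/Vd = 1119/241 ≈ 4.643 mg/L.
Steady-state peak Cmax,ss = C₀·R ≈ 4.643 × 1.3852 ≈ 6.431 mg/L.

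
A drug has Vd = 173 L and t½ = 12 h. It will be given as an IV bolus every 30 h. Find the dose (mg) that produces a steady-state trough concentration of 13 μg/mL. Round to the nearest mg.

τ/t½ = 30/12 ≈ 2.5, so f = (1/2)^(30/12) ≈ 0.176777.
Cmin,ss = (D/Vd)·f/(1−f), so D = Cmin,ss·Vd·(1−f)/f.
D = 13 × 173 × (1−f)/f ≈ 13 × 173 × 4.65684 ≈ 10473.23 mg.

10473 mg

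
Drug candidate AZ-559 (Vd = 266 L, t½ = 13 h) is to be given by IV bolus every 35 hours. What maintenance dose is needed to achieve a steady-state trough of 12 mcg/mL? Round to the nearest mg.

17439 mg

τ/t½ = 35/13 ≈ 2.6923, so f = (1/2)^(35/13) ≈ 0.154716.
Cmin,ss = (D/Vd)·f/(1−f), so D = Cmin,ss·Vd·(1−f)/f.
D = 12 × 266 × (1−f)/f ≈ 12 × 266 × 5.46346 ≈ 17439.36 mg.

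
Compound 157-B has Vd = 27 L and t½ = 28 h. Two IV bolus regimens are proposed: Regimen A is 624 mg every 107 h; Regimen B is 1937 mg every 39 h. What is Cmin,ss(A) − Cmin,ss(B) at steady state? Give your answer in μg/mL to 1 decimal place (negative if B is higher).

-42.4 μg/mL

Regimen A: f = (1/2)^(107/28) ≈ 0.0707; Cmin,ss = (624/27)·f/(1−f) ≈ 1.758 μg/mL.
Regimen B: f = (1/2)^(39/28) ≈ 0.3808; Cmin,ss = (1937/27)·f/(1−f) ≈ 44.120 μg/mL.
Difference ≈ 1.758 − 44.120 ≈ -42.362 μg/mL.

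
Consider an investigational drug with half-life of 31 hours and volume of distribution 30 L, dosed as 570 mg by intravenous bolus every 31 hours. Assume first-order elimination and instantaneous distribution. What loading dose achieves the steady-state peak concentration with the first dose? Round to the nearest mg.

1140 mg

f = (1/2)^(31/31) ≈ 0.500000; accumulation ratio R = 1/(1−f) ≈ 2.00000.
Loading dose to hit Cmax,ss on first dose: D_load = D_maint·R ≈ 570 × 2.00000 ≈ 1140.00 mg.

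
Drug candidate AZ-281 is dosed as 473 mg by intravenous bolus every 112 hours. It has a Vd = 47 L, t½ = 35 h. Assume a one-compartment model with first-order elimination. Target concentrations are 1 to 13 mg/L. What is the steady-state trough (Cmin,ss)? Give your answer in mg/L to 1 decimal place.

Over one 112-h interval, 112/35 ≈ 3.2 half-lives elapse, leaving f ≈ 0.1088 of each dose.
At steady state, accumulation factor R = 1/(1 − e^(−kτ)) ≈ 1.1221.
Each bolus raises the concentration by D/Vd = 473/47 ≈ 10.064 mg/L.
Cmax,ss = C₀/(1 − f) ≈ 10.064/0.8912 ≈ 11.293 mg/L.
Steady-state trough Cmin,ss = Cmax,ss·f ≈ 11.293 × 0.1088 ≈ 1.229 mg/L.
Trough 1.2 mg/L vs MEC 1 mg/L: adequate.

1.2 mg/L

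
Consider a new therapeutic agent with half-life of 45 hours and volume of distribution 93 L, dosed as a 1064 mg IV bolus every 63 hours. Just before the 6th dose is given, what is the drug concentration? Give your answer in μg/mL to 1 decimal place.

f = (1/2)^(τ/t½) = (1/2)^(63/45) ≈ 0.3789.
C₀ = D/Vd = 1064/93 ≈ 11.441 μg/mL.
Before the 6th dose, 5 doses have been given. Superposition: Cmin = C₀·(f + f² + … + f^5).
≈ 11.441 × (0.3789 + 0.1436 + 0.0544 + 0.0206 + 0.0078) ≈ 11.441 × 0.6053 ≈ 6.925 μg/mL.

6.9 μg/mL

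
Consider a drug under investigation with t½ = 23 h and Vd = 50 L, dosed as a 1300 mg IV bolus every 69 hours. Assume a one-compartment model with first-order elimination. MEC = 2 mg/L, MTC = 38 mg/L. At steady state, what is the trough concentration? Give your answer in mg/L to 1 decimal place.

The dosing interval is 3 half-lives, so f = 2^(−3) = 0.125.
Accumulation ratio R = 1/(1 − f) = 1/0.875 = 8/7.
Single-dose peak C₀ = D/Vd = 1300/50 = 26 mg/L.
Steady-state peak Cmax,ss = C₀·R = 26 × 8/7 ≈ 29.714 mg/L.
Steady-state trough Cmin,ss = Cmax,ss·f ≈ 29.714 × 0.125 ≈ 3.714 mg/L.
Trough 3.7 mg/L vs MEC 2 mg/L: adequate.

3.7 mg/L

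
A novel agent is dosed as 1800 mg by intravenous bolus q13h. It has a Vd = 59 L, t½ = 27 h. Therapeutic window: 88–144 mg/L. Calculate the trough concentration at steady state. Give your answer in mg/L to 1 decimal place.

τ/t½ = 13/27 ≈ 0.48148, so fraction remaining f = (1/2)^(13/27) ≈ 0.7162.
Each bolus raises the concentration by D/Vd = 1800/59 ≈ 30.508 mg/L.
Steady-state trough Cmin,ss = C₀·f/(1−f) ≈ 30.508 × 0.7162/0.2838 ≈ 76.990 mg/L.
Trough 77.0 mg/L vs MEC 88 mg/L: subtherapeutic.

77.0 mg/L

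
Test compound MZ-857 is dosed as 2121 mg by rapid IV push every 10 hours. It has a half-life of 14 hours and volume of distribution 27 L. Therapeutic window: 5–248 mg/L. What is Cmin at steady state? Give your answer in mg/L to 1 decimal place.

122.6 mg/L

k = ln2/t½ = ln2/14 ≈ 0.049511 h⁻¹; fraction remaining f = e^(−kτ) = e^(−0.049511×10) ≈ 0.6095.
Each bolus raises the concentration by D/Vd = 2121/27 ≈ 78.556 mg/L.
Steady-state trough Cmin,ss = C₀·f/(1−f) ≈ 78.556 × 0.6095/0.3905 ≈ 122.612 mg/L.
Trough 122.6 mg/L vs MEC 5 mg/L: adequate.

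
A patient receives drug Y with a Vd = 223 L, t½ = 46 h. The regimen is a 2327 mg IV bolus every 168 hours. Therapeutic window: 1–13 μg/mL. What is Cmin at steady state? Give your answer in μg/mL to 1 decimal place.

τ/t½ = 168/46 ≈ 3.6522, so fraction remaining f = (1/2)^(168/46) ≈ 0.0795.
Single-dose peak C₀ = D/Vd = 2327/223 ≈ 10.435 μg/mL.
Steady-state trough Cmin,ss = C₀·f/(1−f) ≈ 10.435 × 0.0795/0.9205 ≈ 0.901 μg/mL.
Trough 0.9 μg/mL vs MEC 1 μg/mL: subtherapeutic.

0.9 μg/mL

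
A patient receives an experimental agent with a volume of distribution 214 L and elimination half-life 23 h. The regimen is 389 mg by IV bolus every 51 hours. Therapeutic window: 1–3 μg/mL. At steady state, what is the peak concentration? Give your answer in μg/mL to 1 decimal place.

2.3 μg/mL

τ/t½ = 51/23 ≈ 2.2174, so fraction remaining f = (1/2)^(51/23) ≈ 0.2150.
At steady state, accumulation factor R = 1/(1 − e^(−kτ)) ≈ 1.2739.
Single-dose peak C₀ = D/Vd = 389/214 ≈ 1.818 μg/mL.
Cmax,ss = C₀/(1 − f) ≈ 1.818/0.7850 ≈ 2.316 μg/mL.
Peak 2.3 μg/mL vs MTC 3 μg/mL: below toxic threshold.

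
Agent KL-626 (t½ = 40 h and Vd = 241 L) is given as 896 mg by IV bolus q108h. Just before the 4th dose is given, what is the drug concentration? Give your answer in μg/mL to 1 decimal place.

0.7 μg/mL

f = (1/2)^(τ/t½) = (1/2)^(108/40) ≈ 0.1539.
C₀ = D/Vd = 896/241 ≈ 3.718 μg/mL.
Before the 4th dose, 3 doses have been given. Superposition: Cmin = C₀·(f + f² + … + f^3).
≈ 3.718 × (0.1539 + 0.0237 + 0.0036) ≈ 3.718 × 0.1812 ≈ 0.674 μg/mL.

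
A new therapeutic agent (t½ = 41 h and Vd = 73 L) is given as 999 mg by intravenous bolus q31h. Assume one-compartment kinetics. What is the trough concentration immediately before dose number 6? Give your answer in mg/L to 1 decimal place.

f = (1/2)^(τ/t½) = (1/2)^(31/41) ≈ 0.5921.
C₀ = D/Vd = 999/73 ≈ 13.685 mg/L.
Before the 6th dose, 5 doses have been given. Superposition: Cmin = C₀·(f + f² + … + f^5).
≈ 13.685 × (0.5921 + 0.3506 + 0.2076 + 0.1229 + 0.0728) ≈ 13.685 × 1.3460 ≈ 18.420 mg/L.

18.4 mg/L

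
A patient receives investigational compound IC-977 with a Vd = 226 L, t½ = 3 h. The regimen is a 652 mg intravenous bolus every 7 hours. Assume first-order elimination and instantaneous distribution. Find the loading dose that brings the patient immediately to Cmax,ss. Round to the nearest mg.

813 mg

f = (1/2)^(7/3) ≈ 0.198425; accumulation ratio R = 1/(1−f) ≈ 1.24754.
Loading dose to hit Cmax,ss on first dose: D_load = D_maint·R ≈ 652 × 1.24754 ≈ 813.40 mg.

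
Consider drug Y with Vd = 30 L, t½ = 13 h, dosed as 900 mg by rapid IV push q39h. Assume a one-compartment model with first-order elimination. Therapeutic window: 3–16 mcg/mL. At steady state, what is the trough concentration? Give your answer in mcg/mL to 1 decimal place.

The dosing interval is 3 half-lives, so f = 2^(−3) = 0.125.
At steady state, R = 1/(1 − 0.125) = 8/7.
Single-dose peak C₀ = D/Vd = 900/30 = 30 mcg/mL.
Steady-state peak Cmax,ss = C₀·R = 30 × 8/7 ≈ 34.286 mcg/mL.
Steady-state trough Cmin,ss = Cmax,ss·f ≈ 34.286 × 0.125 ≈ 4.286 mcg/mL.
Trough 4.3 mcg/mL vs MEC 3 mcg/mL: adequate.

4.3 mcg/mL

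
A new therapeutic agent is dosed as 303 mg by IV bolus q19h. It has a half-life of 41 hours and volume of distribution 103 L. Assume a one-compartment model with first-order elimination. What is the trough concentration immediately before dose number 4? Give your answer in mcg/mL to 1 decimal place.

4.8 mcg/mL

f = (1/2)^(τ/t½) = (1/2)^(19/41) ≈ 0.7253.
C₀ = D/Vd = 303/103 ≈ 2.942 mcg/mL.
Before the 4th dose, 3 doses have been given. Superposition: Cmin = C₀·(f + f² + … + f^3).
≈ 2.942 × (0.7253 + 0.5261 + 0.3816) ≈ 2.942 × 1.6330 ≈ 4.804 mcg/mL.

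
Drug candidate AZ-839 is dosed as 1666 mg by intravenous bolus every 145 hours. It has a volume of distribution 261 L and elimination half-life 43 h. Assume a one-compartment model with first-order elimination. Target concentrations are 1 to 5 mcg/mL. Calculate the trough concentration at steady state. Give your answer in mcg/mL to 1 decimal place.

Over one 145-h interval, 145/43 ≈ 3.3721 half-lives elapse, leaving f ≈ 0.0966 of each dose.
At steady state, accumulation factor R = 1/(1 − e^(−kτ)) ≈ 1.1069.
Single-dose peak C₀ = D/Vd = 1666/261 ≈ 6.383 mcg/mL.
Cmax,ss = C₀/(1 − f) ≈ 6.383/0.9034 ≈ 7.066 mcg/mL.
One interval later, Cmin,ss = Cmax,ss·e^(−kτ) ≈ 7.066 × 0.0966 ≈ 0.683 mcg/mL.
Trough 0.7 mcg/mL vs MEC 1 mcg/mL: subtherapeutic.

0.7 mcg/mL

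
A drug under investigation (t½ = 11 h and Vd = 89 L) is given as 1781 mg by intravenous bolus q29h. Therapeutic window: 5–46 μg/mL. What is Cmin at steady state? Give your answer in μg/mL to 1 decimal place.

τ/t½ = 29/11 ≈ 2.6364, so fraction remaining f = (1/2)^(29/11) ≈ 0.1608.
Single-dose peak C₀ = D/Vd = 1781/89 ≈ 20.011 μg/mL.
Steady-state trough Cmin,ss = C₀·f/(1−f) ≈ 20.011 × 0.1608/0.8392 ≈ 3.834 μg/mL.
Trough 3.8 μg/mL vs MEC 5 μg/mL: subtherapeutic.

3.8 μg/mL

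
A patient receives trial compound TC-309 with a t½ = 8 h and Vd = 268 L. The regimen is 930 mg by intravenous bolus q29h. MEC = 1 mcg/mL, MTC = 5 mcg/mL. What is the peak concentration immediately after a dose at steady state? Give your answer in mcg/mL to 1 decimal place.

Over one 29-h interval, 29/8 ≈ 3.625 half-lives elapse, leaving f ≈ 0.0811 of each dose.
Accumulation ratio R = 1/(1 − f) ≈ 1/0.9189 ≈ 1.0883.
Each bolus raises the concentration by D/Vd = 930/268 ≈ 3.470 mcg/mL.
Steady-state peak Cmax,ss = C₀·R ≈ 3.470 × 1.0883 ≈ 3.776 mcg/mL.
Peak 3.8 mcg/mL vs MTC 5 mcg/mL: below toxic threshold.

3.8 mcg/mL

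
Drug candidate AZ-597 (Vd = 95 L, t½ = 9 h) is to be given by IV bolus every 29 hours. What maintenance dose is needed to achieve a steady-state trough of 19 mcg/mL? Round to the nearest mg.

τ/t½ = 29/9 ≈ 3.2222, so f = (1/2)^(29/9) ≈ 0.107155.
Cmin,ss = (D/Vd)·f/(1−f), so D = Cmin,ss·Vd·(1−f)/f.
D = 19 × 95 × (1−f)/f ≈ 19 × 95 × 8.33228 ≈ 15039.77 mg.

15040 mg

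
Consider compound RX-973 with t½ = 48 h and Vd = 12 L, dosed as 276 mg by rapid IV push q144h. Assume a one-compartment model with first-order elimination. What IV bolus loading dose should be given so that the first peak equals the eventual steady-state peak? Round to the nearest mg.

315 mg

f = (1/2)^(144/48) ≈ 0.125000; accumulation ratio R = 1/(1−f) ≈ 1.14286.
Loading dose to hit Cmax,ss on first dose: D_load = D_maint·R ≈ 276 × 1.14286 ≈ 315.43 mg.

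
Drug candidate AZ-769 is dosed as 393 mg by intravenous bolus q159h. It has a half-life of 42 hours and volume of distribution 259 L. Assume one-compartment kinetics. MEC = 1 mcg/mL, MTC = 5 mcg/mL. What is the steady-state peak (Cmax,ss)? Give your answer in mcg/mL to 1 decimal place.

1.6 mcg/mL

Over one 159-h interval, 159/42 ≈ 3.7857 half-lives elapse, leaving f ≈ 0.0725 of each dose.
Accumulation ratio R = 1/(1 − f) ≈ 1/0.9275 ≈ 1.0782.
Single-dose peak C₀ = D/Vd = 393/259 ≈ 1.517 mcg/mL.
Steady-state peak Cmax,ss = C₀·R ≈ 1.517 × 1.0782 ≈ 1.636 mcg/mL.
Peak 1.6 mcg/mL vs MTC 5 mcg/mL: below toxic threshold.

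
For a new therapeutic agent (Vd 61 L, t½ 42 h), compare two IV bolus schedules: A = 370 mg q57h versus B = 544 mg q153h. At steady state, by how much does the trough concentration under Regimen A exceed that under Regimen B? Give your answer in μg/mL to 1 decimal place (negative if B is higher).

3.1 μg/mL

Regimen A: f = (1/2)^(57/42) ≈ 0.3904; Cmin,ss = (370/61)·f/(1−f) ≈ 3.885 μg/mL.
Regimen B: f = (1/2)^(153/42) ≈ 0.0801; Cmin,ss = (544/61)·f/(1−f) ≈ 0.777 μg/mL.
Difference ≈ 3.885 − 0.777 ≈ 3.108 μg/mL.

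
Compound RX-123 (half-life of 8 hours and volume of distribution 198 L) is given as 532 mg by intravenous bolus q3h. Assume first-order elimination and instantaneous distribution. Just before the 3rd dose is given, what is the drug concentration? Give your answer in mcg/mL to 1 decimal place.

f = (1/2)^(τ/t½) = (1/2)^(3/8) ≈ 0.7711.
C₀ = D/Vd = 532/198 ≈ 2.687 mcg/mL.
Before the 3rd dose, 2 doses have been given. Superposition: Cmin = C₀·(f + f²).
≈ 2.687 × (0.7711 + 0.5946) ≈ 2.687 × 1.3657 ≈ 3.670 mcg/mL.

3.7 mcg/mL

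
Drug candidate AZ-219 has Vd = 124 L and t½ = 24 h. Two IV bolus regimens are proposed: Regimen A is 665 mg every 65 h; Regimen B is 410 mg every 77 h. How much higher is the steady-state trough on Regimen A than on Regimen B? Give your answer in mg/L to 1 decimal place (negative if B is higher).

Regimen A: f = (1/2)^(65/24) ≈ 0.1530; Cmin,ss = (665/124)·f/(1−f) ≈ 0.969 mg/L.
Regimen B: f = (1/2)^(77/24) ≈ 0.1082; Cmin,ss = (410/124)·f/(1−f) ≈ 0.401 mg/L.
Difference ≈ 0.969 − 0.401 ≈ 0.568 mg/L.

0.6 mg/L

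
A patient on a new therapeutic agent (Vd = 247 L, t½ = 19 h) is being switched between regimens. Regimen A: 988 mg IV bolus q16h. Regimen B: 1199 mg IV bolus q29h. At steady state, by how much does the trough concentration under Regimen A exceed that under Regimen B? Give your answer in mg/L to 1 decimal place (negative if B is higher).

2.5 mg/L

Regimen A: f = (1/2)^(16/19) ≈ 0.5578; Cmin,ss = (988/247)·f/(1−f) ≈ 5.046 mg/L.
Regimen B: f = (1/2)^(29/19) ≈ 0.3472; Cmin,ss = (1199/247)·f/(1−f) ≈ 2.582 mg/L.
Difference ≈ 5.046 − 2.582 ≈ 2.464 mg/L.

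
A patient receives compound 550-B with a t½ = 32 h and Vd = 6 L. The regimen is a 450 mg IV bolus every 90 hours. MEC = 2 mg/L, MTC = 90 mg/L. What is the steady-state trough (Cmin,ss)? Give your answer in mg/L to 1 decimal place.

Over one 90-h interval, 90/32 ≈ 2.8125 half-lives elapse, leaving f ≈ 0.1423 of each dose.
Each bolus raises the concentration by D/Vd = 450/6 ≈ 75.000 mg/L.
Steady-state trough Cmin,ss = C₀·f/(1−f) ≈ 75.000 × 0.1423/0.8577 ≈ 12.443 mg/L.
Trough 12.4 mg/L vs MEC 2 mg/L: adequate.

12.4 mg/L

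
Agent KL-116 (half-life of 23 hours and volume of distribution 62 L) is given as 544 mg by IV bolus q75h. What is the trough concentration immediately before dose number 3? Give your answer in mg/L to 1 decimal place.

1.0 mg/L

f = (1/2)^(τ/t½) = (1/2)^(75/23) ≈ 0.1043.
C₀ = D/Vd = 544/62 ≈ 8.774 mg/L.
Before the 3rd dose, 2 doses have been given. Superposition: Cmin = C₀·(f + f²).
≈ 8.774 × (0.1043 + 0.0109) ≈ 8.774 × 0.1152 ≈ 1.011 mg/L.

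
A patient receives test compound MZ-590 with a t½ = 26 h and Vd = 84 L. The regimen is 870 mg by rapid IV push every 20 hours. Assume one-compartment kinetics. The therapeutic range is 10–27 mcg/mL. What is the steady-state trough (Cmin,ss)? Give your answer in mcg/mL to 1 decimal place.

τ/t½ = 20/26 ≈ 0.76923, so fraction remaining f = (1/2)^(20/26) ≈ 0.5867.
Accumulation ratio R = 1/(1 − f) ≈ 1/0.4133 ≈ 2.4195.
Single-dose peak C₀ = D/Vd = 870/84 ≈ 10.357 mcg/mL.
Cmax,ss = C₀/(1 − f) ≈ 10.357/0.4133 ≈ 25.059 mcg/mL.
One interval later, Cmin,ss = Cmax,ss·e^(−kτ) ≈ 25.059 × 0.5867 ≈ 14.702 mcg/mL.
Trough 14.7 mcg/mL vs MEC 10 mcg/mL: adequate.

14.7 mcg/mL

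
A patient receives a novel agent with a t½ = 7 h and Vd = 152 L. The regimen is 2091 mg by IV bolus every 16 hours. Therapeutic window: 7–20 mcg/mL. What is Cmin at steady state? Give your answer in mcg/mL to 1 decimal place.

τ/t½ = 16/7 ≈ 2.2857, so fraction remaining f = (1/2)^(16/7) ≈ 0.2051.
At steady state, accumulation factor R = 1/(1 − e^(−kτ)) ≈ 1.2580.
Each bolus raises the concentration by D/Vd = 2091/152 ≈ 13.757 mcg/mL.
Steady-state peak Cmax,ss = C₀·R ≈ 13.757 × 1.2580 ≈ 17.306 mcg/mL.
Steady-state trough Cmin,ss = Cmax,ss·f ≈ 17.306 × 0.2051 ≈ 3.549 mcg/mL.
Trough 3.5 mcg/mL vs MEC 7 mcg/mL: subtherapeutic.

3.5 mcg/mL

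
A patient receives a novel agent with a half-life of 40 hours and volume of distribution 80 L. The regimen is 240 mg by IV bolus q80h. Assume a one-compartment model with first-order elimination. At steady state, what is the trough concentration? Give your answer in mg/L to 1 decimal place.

The dosing interval is 2 half-lives, so f = 2^(−2) = 0.25.
Accumulation ratio R = 1/(1 − f) = 1/0.75 = 4/3.
Single-dose peak C₀ = D/Vd = 240/80 = 3 mg/L.
Steady-state peak Cmax,ss = C₀·R = 3 × 4/3 ≈ 4.000 mg/L.
Steady-state trough Cmin,ss = Cmax,ss·f ≈ 4.000 × 0.25 ≈ 1.000 mg/L.

1.0 mg/L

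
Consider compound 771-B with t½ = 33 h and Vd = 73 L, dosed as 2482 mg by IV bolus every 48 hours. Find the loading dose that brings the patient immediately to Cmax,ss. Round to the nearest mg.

f = (1/2)^(48/33) ≈ 0.364870; accumulation ratio R = 1/(1−f) ≈ 1.57448.
Loading dose to hit Cmax,ss on first dose: D_load = D_maint·R ≈ 2482 × 1.57448 ≈ 3907.86 mg.

3908 mg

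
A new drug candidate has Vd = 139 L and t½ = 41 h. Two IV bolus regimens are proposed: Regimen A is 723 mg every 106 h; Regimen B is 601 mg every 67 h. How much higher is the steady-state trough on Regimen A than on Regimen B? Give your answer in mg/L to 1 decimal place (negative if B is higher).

-1.0 mg/L

Regimen A: f = (1/2)^(106/41) ≈ 0.1666; Cmin,ss = (723/139)·f/(1−f) ≈ 1.040 mg/L.
Regimen B: f = (1/2)^(67/41) ≈ 0.3222; Cmin,ss = (601/139)·f/(1−f) ≈ 2.055 mg/L.
Difference ≈ 1.040 − 2.055 ≈ -1.015 mg/L.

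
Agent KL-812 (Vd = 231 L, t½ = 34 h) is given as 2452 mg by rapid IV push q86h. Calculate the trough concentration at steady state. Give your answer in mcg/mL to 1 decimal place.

2.2 mcg/mL

k = ln2/t½ = ln2/34 ≈ 0.020387 h⁻¹; fraction remaining f = e^(−kτ) = e^(−0.020387×86) ≈ 0.1732.
At steady state, accumulation factor R = 1/(1 − e^(−kτ)) ≈ 1.2095.
Single-dose peak C₀ = D/Vd = 2452/231 ≈ 10.615 mcg/mL.
Steady-state peak Cmax,ss = C₀·R ≈ 10.615 × 1.2095 ≈ 12.839 mcg/mL.
One interval later, Cmin,ss = Cmax,ss·e^(−kτ) ≈ 12.839 × 0.1732 ≈ 2.224 mcg/mL.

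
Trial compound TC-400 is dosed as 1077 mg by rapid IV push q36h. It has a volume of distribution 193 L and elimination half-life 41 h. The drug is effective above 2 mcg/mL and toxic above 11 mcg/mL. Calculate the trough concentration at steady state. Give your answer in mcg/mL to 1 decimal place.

6.7 mcg/mL

Over one 36-h interval, 36/41 ≈ 0.87805 half-lives elapse, leaving f ≈ 0.5441 of each dose.
At steady state, accumulation factor R = 1/(1 − e^(−kτ)) ≈ 2.1935.
Single-dose peak C₀ = D/Vd = 1077/193 ≈ 5.580 mcg/mL.
Cmax,ss = C₀/(1 − f) ≈ 5.580/0.4559 ≈ 12.240 mcg/mL.
Steady-state trough Cmin,ss = Cmax,ss·f ≈ 12.240 × 0.5441 ≈ 6.660 mcg/mL.
Trough 6.7 mcg/mL vs MEC 2 mcg/mL: adequate.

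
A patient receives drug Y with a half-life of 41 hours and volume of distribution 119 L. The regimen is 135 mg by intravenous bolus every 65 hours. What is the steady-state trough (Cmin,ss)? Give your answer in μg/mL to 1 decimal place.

0.6 μg/mL

Over one 65-h interval, 65/41 ≈ 1.5854 half-lives elapse, leaving f ≈ 0.3332 of each dose.
At steady state, accumulation factor R = 1/(1 − e^(−kτ)) ≈ 1.4997.
Single-dose peak C₀ = D/Vd = 135/119 ≈ 1.134 μg/mL.
Cmax,ss = C₀/(1 − f) ≈ 1.134/0.6668 ≈ 1.701 μg/mL.
One interval later, Cmin,ss = Cmax,ss·e^(−kτ) ≈ 1.701 × 0.3332 ≈ 0.567 μg/mL.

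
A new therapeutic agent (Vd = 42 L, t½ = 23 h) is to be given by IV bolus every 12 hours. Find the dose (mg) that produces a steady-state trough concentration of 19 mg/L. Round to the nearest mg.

τ/t½ = 12/23 ≈ 0.52174, so f = (1/2)^(12/23) ≈ 0.696532.
Cmin,ss = (D/Vd)·f/(1−f), so D = Cmin,ss·Vd·(1−f)/f.
D = 19 × 42 × (1−f)/f ≈ 19 × 42 × 0.43568 ≈ 347.67 mg.

348 mg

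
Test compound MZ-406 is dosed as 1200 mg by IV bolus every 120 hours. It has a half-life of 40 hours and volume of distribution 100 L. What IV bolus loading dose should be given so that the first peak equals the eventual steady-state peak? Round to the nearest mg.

f = (1/2)^(120/40) ≈ 0.125000; accumulation ratio R = 1/(1−f) ≈ 1.14286.
Loading dose to hit Cmax,ss on first dose: D_load = D_maint·R ≈ 1200 × 1.14286 ≈ 1371.43 mg.

1371 mg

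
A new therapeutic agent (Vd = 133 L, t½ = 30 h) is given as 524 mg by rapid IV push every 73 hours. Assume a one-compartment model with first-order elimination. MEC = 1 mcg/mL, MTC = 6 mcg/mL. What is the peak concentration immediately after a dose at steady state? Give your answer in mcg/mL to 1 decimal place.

4.8 mcg/mL

τ/t½ = 73/30 ≈ 2.4333, so fraction remaining f = (1/2)^(73/30) ≈ 0.1851.
At steady state, accumulation factor R = 1/(1 − e^(−kτ)) ≈ 1.2271.
Each bolus raises the concentration by D/Vd = 524/133 ≈ 3.940 mcg/mL.
Steady-state peak Cmax,ss = C₀·R ≈ 3.940 × 1.2271 ≈ 4.835 mcg/mL.
Peak 4.8 mcg/mL vs MTC 6 mcg/mL: below toxic threshold.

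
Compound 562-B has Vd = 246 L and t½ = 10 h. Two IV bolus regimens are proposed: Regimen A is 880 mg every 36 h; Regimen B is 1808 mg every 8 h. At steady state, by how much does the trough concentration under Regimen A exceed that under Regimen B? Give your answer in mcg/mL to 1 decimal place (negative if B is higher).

-9.6 mcg/mL

Regimen A: f = (1/2)^(36/10) ≈ 0.0825; Cmin,ss = (880/246)·f/(1−f) ≈ 0.322 mcg/mL.
Regimen B: f = (1/2)^(8/10) ≈ 0.5743; Cmin,ss = (1808/246)·f/(1−f) ≈ 9.915 mcg/mL.
Difference ≈ 0.322 − 9.915 ≈ -9.593 mcg/mL.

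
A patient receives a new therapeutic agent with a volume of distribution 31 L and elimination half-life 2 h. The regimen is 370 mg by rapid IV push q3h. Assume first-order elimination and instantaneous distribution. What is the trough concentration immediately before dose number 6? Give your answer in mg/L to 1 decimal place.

6.5 mg/L

f = (1/2)^(τ/t½) = (1/2)^(3/2) ≈ 0.3536.
C₀ = D/Vd = 370/31 ≈ 11.935 mg/L.
Before the 6th dose, 5 doses have been given. Superposition: Cmin = C₀·(f + f² + … + f^5).
≈ 11.935 × (0.3536 + 0.1250 + 0.0442 + 0.0156 + 0.0055) ≈ 11.935 × 0.5439 ≈ 6.491 mg/L.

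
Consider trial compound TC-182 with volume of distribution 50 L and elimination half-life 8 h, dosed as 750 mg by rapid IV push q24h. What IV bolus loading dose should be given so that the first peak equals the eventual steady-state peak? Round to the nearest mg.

f = (1/2)^(24/8) ≈ 0.125000; accumulation ratio R = 1/(1−f) ≈ 1.14286.
Loading dose to hit Cmax,ss on first dose: D_load = D_maint·R ≈ 750 × 1.14286 ≈ 857.14 mg.

857 mg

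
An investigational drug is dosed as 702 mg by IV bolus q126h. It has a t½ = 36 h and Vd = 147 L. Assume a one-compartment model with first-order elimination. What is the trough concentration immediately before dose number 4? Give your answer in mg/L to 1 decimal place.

0.5 mg/L

f = (1/2)^(τ/t½) = (1/2)^(126/36) ≈ 0.0884.
C₀ = D/Vd = 702/147 ≈ 4.776 mg/L.
Before the 4th dose, 3 doses have been given. Superposition: Cmin = C₀·(f + f² + … + f^3).
≈ 4.776 × (0.0884 + 0.0078 + 0.0007) ≈ 4.776 × 0.0969 ≈ 0.463 mg/L.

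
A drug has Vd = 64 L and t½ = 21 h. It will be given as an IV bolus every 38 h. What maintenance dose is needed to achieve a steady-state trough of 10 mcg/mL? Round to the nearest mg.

1603 mg

τ/t½ = 38/21 ≈ 1.8095, so f = (1/2)^(38/21) ≈ 0.285285.
Cmin,ss = (D/Vd)·f/(1−f), so D = Cmin,ss·Vd·(1−f)/f.
D = 10 × 64 × (1−f)/f ≈ 10 × 64 × 2.50527 ≈ 1603.37 mg.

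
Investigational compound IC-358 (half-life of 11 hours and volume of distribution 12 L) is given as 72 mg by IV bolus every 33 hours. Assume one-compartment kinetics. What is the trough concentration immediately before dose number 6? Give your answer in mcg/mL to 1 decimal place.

0.9 mcg/mL

f = (1/2)^(τ/t½) = (1/2)^(33/11) ≈ 0.1250.
C₀ = D/Vd = 72/12 ≈ 6.000 mcg/mL.
Before the 6th dose, 5 doses have been given. Superposition: Cmin = C₀·(f + f² + … + f^5).
≈ 6.000 × (0.1250 + 0.0156 + 0.0020 + 0.0002 + 0.0000) ≈ 6.000 × 0.1428 ≈ 0.857 mcg/mL.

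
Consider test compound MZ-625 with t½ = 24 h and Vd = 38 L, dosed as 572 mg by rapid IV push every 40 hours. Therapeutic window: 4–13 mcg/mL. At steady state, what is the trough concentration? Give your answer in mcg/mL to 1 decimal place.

τ/t½ = 40/24 ≈ 1.6667, so fraction remaining f = (1/2)^(40/24) ≈ 0.3150.
At steady state, accumulation factor R = 1/(1 − e^(−kτ)) ≈ 1.4599.
Single-dose peak C₀ = D/Vd = 572/38 ≈ 15.053 mcg/mL.
Cmax,ss = C₀/(1 − f) ≈ 15.053/0.6850 ≈ 21.975 mcg/mL.
Steady-state trough Cmin,ss = Cmax,ss·f ≈ 21.975 × 0.3150 ≈ 6.922 mcg/mL.
Trough 6.9 mcg/mL vs MEC 4 mcg/mL: adequate.

6.9 mcg/mL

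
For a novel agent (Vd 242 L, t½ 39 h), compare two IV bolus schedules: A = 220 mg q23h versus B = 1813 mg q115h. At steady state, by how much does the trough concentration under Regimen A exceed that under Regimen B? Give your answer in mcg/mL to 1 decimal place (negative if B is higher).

0.7 mcg/mL

Regimen A: f = (1/2)^(23/39) ≈ 0.6645; Cmin,ss = (220/242)·f/(1−f) ≈ 1.801 mcg/mL.
Regimen B: f = (1/2)^(115/39) ≈ 0.1295; Cmin,ss = (1813/242)·f/(1−f) ≈ 1.115 mcg/mL.
Difference ≈ 1.801 − 1.115 ≈ 0.686 mcg/mL.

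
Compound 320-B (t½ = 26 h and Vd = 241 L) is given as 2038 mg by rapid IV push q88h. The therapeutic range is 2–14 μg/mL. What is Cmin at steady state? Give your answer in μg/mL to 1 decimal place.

0.9 μg/mL

τ/t½ = 88/26 ≈ 3.3846, so fraction remaining f = (1/2)^(88/26) ≈ 0.0957.
Accumulation ratio R = 1/(1 − f) ≈ 1/0.9043 ≈ 1.1058.
Single-dose peak C₀ = D/Vd = 2038/241 ≈ 8.456 μg/mL.
Cmax,ss = C₀/(1 − f) ≈ 8.456/0.9043 ≈ 9.351 μg/mL.
One interval later, Cmin,ss = Cmax,ss·e^(−kτ) ≈ 9.351 × 0.0957 ≈ 0.895 μg/mL.
Trough 0.9 μg/mL vs MEC 2 μg/mL: subtherapeutic.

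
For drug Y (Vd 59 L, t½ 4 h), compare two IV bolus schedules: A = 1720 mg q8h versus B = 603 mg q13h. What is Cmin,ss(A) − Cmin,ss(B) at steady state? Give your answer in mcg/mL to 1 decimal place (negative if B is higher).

8.5 mcg/mL

Regimen A: f = (1/2)^(8/4) ≈ 0.2500; Cmin,ss = (1720/59)·f/(1−f) ≈ 9.718 mcg/mL.
Regimen B: f = (1/2)^(13/4) ≈ 0.1051; Cmin,ss = (603/59)·f/(1−f) ≈ 1.200 mcg/mL.
Difference ≈ 9.718 − 1.200 ≈ 8.518 mcg/mL.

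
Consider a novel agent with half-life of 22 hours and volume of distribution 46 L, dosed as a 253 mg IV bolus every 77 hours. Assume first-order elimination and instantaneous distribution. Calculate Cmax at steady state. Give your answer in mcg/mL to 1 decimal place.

6.0 mcg/mL

Over one 77-h interval, 77/22 ≈ 3.5 half-lives elapse, leaving f ≈ 0.0884 of each dose.
At steady state, accumulation factor R = 1/(1 − e^(−kτ)) ≈ 1.0970.
Single-dose peak C₀ = D/Vd = 253/46 ≈ 5.500 mcg/mL.
Steady-state peak Cmax,ss = C₀·R ≈ 5.500 × 1.0970 ≈ 6.034 mcg/mL.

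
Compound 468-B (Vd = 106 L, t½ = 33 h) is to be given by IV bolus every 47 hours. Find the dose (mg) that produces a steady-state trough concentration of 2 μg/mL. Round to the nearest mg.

357 mg

τ/t½ = 47/33 ≈ 1.4242, so f = (1/2)^(47/33) ≈ 0.372615.
Cmin,ss = (D/Vd)·f/(1−f), so D = Cmin,ss·Vd·(1−f)/f.
D = 2 × 106 × (1−f)/f ≈ 2 × 106 × 1.68374 ≈ 356.95 mg.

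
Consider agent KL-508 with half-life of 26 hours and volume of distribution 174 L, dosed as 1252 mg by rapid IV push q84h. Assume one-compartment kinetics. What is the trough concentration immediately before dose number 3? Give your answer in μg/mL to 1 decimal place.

f = (1/2)^(τ/t½) = (1/2)^(84/26) ≈ 0.1065.
C₀ = D/Vd = 1252/174 ≈ 7.195 μg/mL.
Before the 3rd dose, 2 doses have been given. Superposition: Cmin = C₀·(f + f²).
≈ 7.195 × (0.1065 + 0.0113) ≈ 7.195 × 0.1178 ≈ 0.848 μg/mL.

0.8 μg/mL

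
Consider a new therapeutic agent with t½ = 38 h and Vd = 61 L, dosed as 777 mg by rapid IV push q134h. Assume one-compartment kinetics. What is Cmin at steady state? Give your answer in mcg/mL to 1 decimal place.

τ/t½ = 134/38 ≈ 3.5263, so fraction remaining f = (1/2)^(134/38) ≈ 0.0868.
Single-dose peak C₀ = D/Vd = 777/61 ≈ 12.738 mcg/mL.
Steady-state trough Cmin,ss = C₀·f/(1−f) ≈ 12.738 × 0.0868/0.9132 ≈ 1.211 mcg/mL.

1.2 mcg/mL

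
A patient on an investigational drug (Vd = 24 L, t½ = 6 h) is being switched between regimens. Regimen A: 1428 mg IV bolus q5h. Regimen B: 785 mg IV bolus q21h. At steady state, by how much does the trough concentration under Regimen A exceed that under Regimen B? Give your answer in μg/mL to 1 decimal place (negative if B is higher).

Regimen A: f = (1/2)^(5/6) ≈ 0.5612; Cmin,ss = (1428/24)·f/(1−f) ≈ 76.097 μg/mL.
Regimen B: f = (1/2)^(21/6) ≈ 0.0884; Cmin,ss = (785/24)·f/(1−f) ≈ 3.172 μg/mL.
Difference ≈ 76.097 − 3.172 ≈ 72.925 μg/mL.

72.9 μg/mL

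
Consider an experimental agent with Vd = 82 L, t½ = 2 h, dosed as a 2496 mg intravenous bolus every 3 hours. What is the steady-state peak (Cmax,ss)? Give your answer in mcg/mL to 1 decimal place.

τ/t½ = 3/2 ≈ 1.5, so fraction remaining f = (1/2)^(3/2) ≈ 0.3536.
At steady state, accumulation factor R = 1/(1 − e^(−kτ)) ≈ 1.5470.
Each bolus raises the concentration by D/Vd = 2496/82 ≈ 30.439 mcg/mL.
Steady-state peak Cmax,ss = C₀·R ≈ 30.439 × 1.5470 ≈ 47.089 mcg/mL.

47.1 mcg/mL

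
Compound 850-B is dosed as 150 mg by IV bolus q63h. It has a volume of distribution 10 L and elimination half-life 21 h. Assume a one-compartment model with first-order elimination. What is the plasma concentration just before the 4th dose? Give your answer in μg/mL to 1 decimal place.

2.1 μg/mL

f = (1/2)^(τ/t½) = (1/2)^(63/21) ≈ 0.1250.
C₀ = D/Vd = 150/10 ≈ 15.000 μg/mL.
Before the 4th dose, 3 doses have been given. Superposition: Cmin = C₀·(f + f² + … + f^3).
≈ 15.000 × (0.1250 + 0.0156 + 0.0020) ≈ 15.000 × 0.1426 ≈ 2.139 μg/mL.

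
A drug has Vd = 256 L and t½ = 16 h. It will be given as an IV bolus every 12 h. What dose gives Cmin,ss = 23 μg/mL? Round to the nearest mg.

4014 mg

τ/t½ = 12/16 ≈ 0.75, so f = (1/2)^(12/16) ≈ 0.594604.
Cmin,ss = (D/Vd)·f/(1−f), so D = Cmin,ss·Vd·(1−f)/f.
D = 23 × 256 × (1−f)/f ≈ 23 × 256 × 0.68179 ≈ 4014.38 mg.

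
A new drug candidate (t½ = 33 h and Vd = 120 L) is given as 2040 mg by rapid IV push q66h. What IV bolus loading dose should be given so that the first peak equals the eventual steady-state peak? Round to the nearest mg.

f = (1/2)^(66/33) ≈ 0.250000; accumulation ratio R = 1/(1−f) ≈ 1.33333.
Loading dose to hit Cmax,ss on first dose: D_load = D_maint·R ≈ 2040 × 1.33333 ≈ 2719.99 mg.

2720 mg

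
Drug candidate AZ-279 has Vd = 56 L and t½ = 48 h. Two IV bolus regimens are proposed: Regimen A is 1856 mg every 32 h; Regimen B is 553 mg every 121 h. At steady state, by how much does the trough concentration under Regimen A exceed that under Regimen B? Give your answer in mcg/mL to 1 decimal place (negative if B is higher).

54.3 mcg/mL

Regimen A: f = (1/2)^(32/48) ≈ 0.6300; Cmin,ss = (1856/56)·f/(1−f) ≈ 56.432 mcg/mL.
Regimen B: f = (1/2)^(121/48) ≈ 0.1742; Cmin,ss = (553/56)·f/(1−f) ≈ 2.083 mcg/mL.
Difference ≈ 56.432 − 2.083 ≈ 54.349 mcg/mL.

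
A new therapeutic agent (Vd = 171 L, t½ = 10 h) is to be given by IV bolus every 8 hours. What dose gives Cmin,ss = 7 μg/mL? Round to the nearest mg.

887 mg

τ/t½ = 8/10 ≈ 0.8, so f = (1/2)^(8/10) ≈ 0.574349.
Cmin,ss = (D/Vd)·f/(1−f), so D = Cmin,ss·Vd·(1−f)/f.
D = 7 × 171 × (1−f)/f ≈ 7 × 171 × 0.74110 ≈ 887.10 mg.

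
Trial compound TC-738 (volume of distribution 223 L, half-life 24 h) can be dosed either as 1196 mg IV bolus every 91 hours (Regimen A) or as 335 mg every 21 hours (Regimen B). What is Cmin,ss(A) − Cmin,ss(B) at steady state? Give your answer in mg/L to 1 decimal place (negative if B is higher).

Regimen A: f = (1/2)^(91/24) ≈ 0.0722; Cmin,ss = (1196/223)·f/(1−f) ≈ 0.417 mg/L.
Regimen B: f = (1/2)^(21/24) ≈ 0.5453; Cmin,ss = (335/223)·f/(1−f) ≈ 1.802 mg/L.
Difference ≈ 0.417 − 1.802 ≈ -1.385 mg/L.

-1.4 mg/L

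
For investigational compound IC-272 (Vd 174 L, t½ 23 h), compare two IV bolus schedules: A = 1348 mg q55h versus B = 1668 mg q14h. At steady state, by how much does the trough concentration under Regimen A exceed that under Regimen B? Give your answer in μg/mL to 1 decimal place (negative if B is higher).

-16.4 μg/mL

Regimen A: f = (1/2)^(55/23) ≈ 0.1906; Cmin,ss = (1348/174)·f/(1−f) ≈ 1.824 μg/mL.
Regimen B: f = (1/2)^(14/23) ≈ 0.6558; Cmin,ss = (1668/174)·f/(1−f) ≈ 18.264 μg/mL.
Difference ≈ 1.824 − 18.264 ≈ -16.440 μg/mL.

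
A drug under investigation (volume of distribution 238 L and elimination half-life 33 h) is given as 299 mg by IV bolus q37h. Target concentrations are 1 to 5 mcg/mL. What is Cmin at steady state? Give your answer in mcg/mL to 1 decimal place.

τ/t½ = 37/33 ≈ 1.1212, so fraction remaining f = (1/2)^(37/33) ≈ 0.4597.
Accumulation ratio R = 1/(1 − f) ≈ 1/0.5403 ≈ 1.8508.
Each bolus raises the concentration by D/Vd = 299/238 ≈ 1.256 mcg/mL.
Steady-state peak Cmax,ss = C₀·R ≈ 1.256 × 1.8508 ≈ 2.325 mcg/mL.
One interval later, Cmin,ss = Cmax,ss·e^(−kτ) ≈ 2.325 × 0.4597 ≈ 1.069 mcg/mL.
Trough 1.1 mcg/mL vs MEC 1 mcg/mL: adequate.

1.1 mcg/mL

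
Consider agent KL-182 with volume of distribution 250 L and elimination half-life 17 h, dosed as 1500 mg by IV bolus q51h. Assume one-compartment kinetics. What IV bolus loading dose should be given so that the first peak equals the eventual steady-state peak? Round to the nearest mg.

1714 mg

f = (1/2)^(51/17) ≈ 0.125000; accumulation ratio R = 1/(1−f) ≈ 1.14286.
Loading dose to hit Cmax,ss on first dose: D_load = D_maint·R ≈ 1500 × 1.14286 ≈ 1714.29 mg.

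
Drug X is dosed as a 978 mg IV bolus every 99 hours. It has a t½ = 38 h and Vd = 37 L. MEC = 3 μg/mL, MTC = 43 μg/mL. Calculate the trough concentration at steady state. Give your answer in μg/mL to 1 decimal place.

5.2 μg/mL

k = ln2/t½ = ln2/38 ≈ 0.018241 h⁻¹; fraction remaining f = e^(−kτ) = e^(−0.018241×99) ≈ 0.1643.
Each bolus raises the concentration by D/Vd = 978/37 ≈ 26.432 μg/mL.
Steady-state trough Cmin,ss = C₀·f/(1−f) ≈ 26.432 × 0.1643/0.8357 ≈ 5.197 μg/mL.
Trough 5.2 μg/mL vs MEC 3 μg/mL: adequate.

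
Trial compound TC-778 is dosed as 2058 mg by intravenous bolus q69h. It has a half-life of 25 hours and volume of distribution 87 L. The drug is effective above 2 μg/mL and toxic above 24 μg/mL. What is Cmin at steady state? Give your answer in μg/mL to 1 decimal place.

4.1 μg/mL

k = ln2/t½ = ln2/25 ≈ 0.027726 h⁻¹; fraction remaining f = e^(−kτ) = e^(−0.027726×69) ≈ 0.1476.
Accumulation ratio R = 1/(1 − f) ≈ 1/0.8524 ≈ 1.1732.
Each bolus raises the concentration by D/Vd = 2058/87 ≈ 23.655 μg/mL.
Cmax,ss = C₀/(1 − f) ≈ 23.655/0.8524 ≈ 27.751 μg/mL.
Steady-state trough Cmin,ss = Cmax,ss·f ≈ 27.751 × 0.1476 ≈ 4.096 μg/mL.
Trough 4.1 μg/mL vs MEC 2 μg/mL: adequate.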